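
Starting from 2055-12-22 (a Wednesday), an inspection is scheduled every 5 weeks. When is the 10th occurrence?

The 10th occurrence is 9 intervals after the first: 9 × 35 = 315 days after 2055-12-22.
December has 31 days — 9 days to the end of December leaves 306.
January has 31 days (275 left).
February has 29 days (246 left).
March has 31 days (215 left).
April has 30 days (185 left).
May has 31 days (154 left).
June has 30 days (124 left).
July has 31 days (93 left).
August has 31 days (62 left).
September has 30 days (32 left).
October has 31 days (1 left).
1 day into November → 2056-11-01.

2056-11-01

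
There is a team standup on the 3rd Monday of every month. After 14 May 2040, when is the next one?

May 2040 starts on a Tuesday; its first Monday is the 7th, so the 3rd Monday is the 21st — 21 May 2040.
21 May 2040 is after 14 May 2040, so that is the next one.

21 May 2040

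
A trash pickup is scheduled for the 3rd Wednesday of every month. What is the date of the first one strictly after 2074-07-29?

2074-08-15

July 2074 starts on a Sunday; its first Wednesday is the 4th, so the 3rd Wednesday is the 18th — 2074-07-18.
That is not after 2074-07-29, so look at August 2074.
August 2074 starts on a Wednesday; its first Wednesday is the 1st, so the 3rd Wednesday is the 15th — 2074-08-15.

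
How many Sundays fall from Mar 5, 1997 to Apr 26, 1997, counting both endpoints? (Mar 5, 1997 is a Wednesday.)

Mar 5, 1997 is a Wednesday; the first Sunday on or after it is Mar 9, 1997 (4 days later).
From Mar 9, 1997 to Apr 26, 1997: 22 + 26 = 48 days (rest of Mar, Apr).
48 ÷ 7 = 6 full weeks with remainder 6, so 6 more Sundays after the first → 7.

7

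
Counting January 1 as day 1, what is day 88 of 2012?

January has 31 days (88 − 31 = 57 remain).
February has 29 days (57 − 29 = 28 remain).
28 into March → March 28.

March 28, 2012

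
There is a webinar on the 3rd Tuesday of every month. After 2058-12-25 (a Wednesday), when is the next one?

2059-01-21

December 2058 starts on a Sunday; its first Tuesday is the 3rd, so the 3rd Tuesday is the 17th — 2058-12-17.
That is not after 2058-12-25, so look at January 2059.
January 2059 starts on a Wednesday; its first Tuesday is the 7th, so the 3rd Tuesday is the 21st — 2059-01-21.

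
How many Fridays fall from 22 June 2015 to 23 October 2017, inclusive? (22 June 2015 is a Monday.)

22 June 2015 is a Monday; the first Friday on or after it is 26 June 2015 (4 days later).
From 26 June 2015 to 23 October 2017: 188 + 366 + 296 = 850 days (rest of 2015, 2016, to 23 October 2017 in 2017).
850 ÷ 7 = 121 full weeks with remainder 3, so 121 more Fridays after the first → 122.

122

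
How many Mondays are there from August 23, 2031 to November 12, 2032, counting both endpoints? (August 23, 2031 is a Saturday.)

August 23, 2031 is a Saturday; the first Monday on or after it is August 25, 2031 (2 days later).
From August 25, 2031 to November 12, 2032: 128 + 317 = 445 days (rest of 2031, to November 12, 2032 in 2032).
445 ÷ 7 = 63 full weeks with remainder 4, so 63 more Mondays after the first → 64.

64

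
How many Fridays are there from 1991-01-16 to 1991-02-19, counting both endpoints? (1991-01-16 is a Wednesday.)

5

1991-01-16 is a Wednesday; the first Friday on or after it is 1991-01-18 (2 days later).
From 1991-01-18 to 1991-02-19: 13 + 19 = 32 days (rest of January, February).
32 ÷ 7 = 4 full weeks with remainder 4, so 4 more Fridays after the first → 5.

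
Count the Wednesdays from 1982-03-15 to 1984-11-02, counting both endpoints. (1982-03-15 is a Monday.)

1982-03-15 is a Monday; the first Wednesday on or after it is 1982-03-17 (2 days later).
From 1982-03-17 to 1984-11-02: 289 + 365 + 307 = 961 days (rest of 1982, 1983, to 1984-11-02 in 1984).
961 ÷ 7 = 137 full weeks with remainder 2, so 137 more Wednesdays after the first → 138.

138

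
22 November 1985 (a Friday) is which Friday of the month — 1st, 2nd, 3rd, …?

Day 22 falls in week ⌈22/7⌉ of the month.
Days 1–7 hold the 1st Friday, 8–14 the 2nd, 15–21 the 3rd, 22–28 the 4th, 29–31 the 5th.
22 is in the range for the 4th.

4th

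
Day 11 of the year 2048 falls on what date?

11 into January → January 11.

2048-01-11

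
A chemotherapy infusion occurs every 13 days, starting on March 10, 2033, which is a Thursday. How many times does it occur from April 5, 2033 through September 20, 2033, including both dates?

Occurrences land 13·i days after March 10, 2033 for i = 0, 1, 2, …
April 5, 2033 is 26 days after the start; 26 ÷ 13 = 2 remainder 0. First occurrence in the window: #3 on April 5, 2033 (2×13 = 26 days in).
September 20, 2033 is 194 days after the start; 194 ÷ 13 = 14 remainder 12. Last occurrence in the window: #15 on September 8, 2033.
Occurrences #3 through #15: 13 in total.

13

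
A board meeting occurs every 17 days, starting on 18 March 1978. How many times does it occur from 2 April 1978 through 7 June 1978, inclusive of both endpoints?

Occurrences land 17·i days after 18 March 1978 for i = 0, 1, 2, …
2 April 1978 is 15 days after the start; 15 ÷ 17 = 0 remainder 15; since the remainder is 15, round up to i = 1. First occurrence in the window: #2 on 4 April 1978 (1×17 = 17 days in).
7 June 1978 is 81 days after the start; 81 ÷ 17 = 4 remainder 13. Last occurrence in the window: #5 on 25 May 1978.
Occurrences #2 through #5: 4 in total.

4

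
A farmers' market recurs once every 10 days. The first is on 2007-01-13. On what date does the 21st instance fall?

The 21st occurrence is 20 intervals after the first: 20 × 10 = 200 days after 2007-01-13.
January has 31 days — 18 days to the end of January leaves 182.
February has 28 days (154 left).
March has 31 days (123 left).
April has 30 days (93 left).
May has 31 days (62 left).
June has 30 days (32 left).
July has 31 days (1 left).
1 day into August → 2007-08-01.

2007-08-01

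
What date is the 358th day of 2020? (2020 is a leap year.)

January has 31 days (358 − 31 = 327 remain).
February has 29 days (327 − 29 = 298 remain).
March has 31 days (298 − 31 = 267 remain).
April has 30 days (267 − 30 = 237 remain).
May has 31 days (237 − 31 = 206 remain).
June has 30 days (206 − 30 = 176 remain).
July has 31 days (176 − 31 = 145 remain).
August has 31 days (145 − 31 = 114 remain).
September has 30 days (114 − 30 = 84 remain).
October has 31 days (84 − 31 = 53 remain).
November has 30 days (53 − 30 = 23 remain).
23 into December → December 23.

2020-12-23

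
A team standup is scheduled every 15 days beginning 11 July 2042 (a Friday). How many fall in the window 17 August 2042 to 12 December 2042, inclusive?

Occurrences land 15·i days after 11 July 2042 for i = 0, 1, 2, …
17 August 2042 is 37 days after the start; 37 ÷ 15 = 2 remainder 7; since the remainder is 7, round up to i = 3. First occurrence in the window: #4 on 25 August 2042 (3×15 = 45 days in).
12 December 2042 is 154 days after the start; 154 ÷ 15 = 10 remainder 4. Last occurrence in the window: #11 on 8 December 2042.
Occurrences #4 through #11: 8 in total.

8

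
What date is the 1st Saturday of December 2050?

2050-12-03

The first Saturday of December 2050 is December 3.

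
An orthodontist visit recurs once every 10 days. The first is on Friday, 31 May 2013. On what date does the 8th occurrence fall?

The 8th occurrence is 7 intervals after the first: 7 × 10 = 70 days after 31 May 2013.
May has 31 days — 0 days to the end of May leaves 70.
June has 30 days (40 left).
July has 31 days (9 left).
9 days into August → 9 August 2013.

9 August 2013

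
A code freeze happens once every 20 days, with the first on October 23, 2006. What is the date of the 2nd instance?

November 12, 2006

The 2nd occurrence is 1 interval after the first: 1 × 20 = 20 days after October 23, 2006.
October has 31 days — 8 days to the end of October leaves 12.
12 days into November → November 12, 2006.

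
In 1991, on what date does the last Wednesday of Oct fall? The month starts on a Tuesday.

Oct 1991 begins on a Tuesday, so the first Wednesday is Oct 2 (1 day later).
Oct 1991 has 31 days. Adding weeks: 2, 9, 16, 23, 30 — the last one ≤ 31 is the 30th.

Oct 30, 1991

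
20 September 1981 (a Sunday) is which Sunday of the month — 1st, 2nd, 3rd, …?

Day 20 falls in week ⌈20/7⌉ of the month.
Days 1–7 hold the 1st Sunday, 8–14 the 2nd, 15–21 the 3rd, 22–28 the 4th, 29–31 the 5th.
20 is in the range for the 3rd.

3rd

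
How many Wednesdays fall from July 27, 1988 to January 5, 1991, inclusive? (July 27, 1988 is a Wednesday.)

July 27, 1988 is a Wednesday; the first Wednesday on or after it is July 27, 1988.
From July 27, 1988 to January 5, 1991: 157 + 365 + 365 + 5 = 892 days (rest of 1988, 1989, 1990, to January 5, 1991 in 1991).
892 ÷ 7 = 127 full weeks with remainder 3, so 127 more Wednesdays after the first → 128.

128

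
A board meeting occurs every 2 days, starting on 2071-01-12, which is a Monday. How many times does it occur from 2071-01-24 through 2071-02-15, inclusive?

Occurrences land 2·i days after 2071-01-12 for i = 0, 1, 2, …
2071-01-24 is 12 days after the start; 12 ÷ 2 = 6 remainder 0. First occurrence in the window: #7 on 2071-01-24 (6×2 = 12 days in).
2071-02-15 is 34 days after the start; 34 ÷ 2 = 17 remainder 0. Last occurrence in the window: #18 on 2071-02-15.
Occurrences #7 through #18: 12 in total.

12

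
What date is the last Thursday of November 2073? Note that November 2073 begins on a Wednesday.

30 November 2073

November 2073 begins on a Wednesday, so the first Thursday is November 2 (1 day later).
November 2073 has 30 days. Adding weeks: 2, 9, 16, 23, 30 — the last one ≤ 30 is the 30th.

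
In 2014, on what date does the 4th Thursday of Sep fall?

Sep 25, 2014

Sep 2014 begins on a Monday, so the first Thursday is Sep 4 (3 days later).
The 4th Thursday is 3 weeks later: 4 + 21 = 25.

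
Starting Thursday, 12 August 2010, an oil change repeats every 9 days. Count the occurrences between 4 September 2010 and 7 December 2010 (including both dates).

Occurrences land 9·i days after 12 August 2010 for i = 0, 1, 2, …
4 September 2010 is 23 days after the start; 23 ÷ 9 = 2 remainder 5; since the remainder is 5, round up to i = 3. First occurrence in the window: #4 on 8 September 2010 (3×9 = 27 days in).
7 December 2010 is 117 days after the start; 117 ÷ 9 = 13 remainder 0. Last occurrence in the window: #14 on 7 December 2010.
Occurrences #4 through #14: 11 in total.

11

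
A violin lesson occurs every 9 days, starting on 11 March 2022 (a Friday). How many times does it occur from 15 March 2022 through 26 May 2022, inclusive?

8

Occurrences land 9·i days after 11 March 2022 for i = 0, 1, 2, …
15 March 2022 is 4 days after the start; 4 ÷ 9 = 0 remainder 4; since the remainder is 4, round up to i = 1. First occurrence in the window: #2 on 20 March 2022 (1×9 = 9 days in).
26 May 2022 is 76 days after the start; 76 ÷ 9 = 8 remainder 4. Last occurrence in the window: #9 on 22 May 2022.
Occurrences #2 through #9: 8 in total.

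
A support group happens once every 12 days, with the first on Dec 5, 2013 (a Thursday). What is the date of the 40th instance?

Mar 18, 2015

The 40th occurrence is 39 intervals after the first: 39 × 12 = 468 days after Dec 5, 2013.
Dec has 31 days — 26 days to the end of Dec leaves 442.
2014 has 365 days (77 left).
Jan has 31 days (46 left).
Feb has 28 days (18 left).
18 days into Mar → Mar 18, 2015.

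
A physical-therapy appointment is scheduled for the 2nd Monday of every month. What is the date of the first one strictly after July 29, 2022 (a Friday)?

August 8, 2022

July 2022 starts on a Friday; its first Monday is the 4th, so the 2nd Monday is the 11th — July 11, 2022.
That is not after July 29, 2022, so look at August 2022.
August 2022 starts on a Monday; its first Monday is the 1st, so the 2nd Monday is the 8th — August 8, 2022.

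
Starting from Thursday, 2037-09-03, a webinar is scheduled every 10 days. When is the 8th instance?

The 8th occurrence is 7 intervals after the first: 7 × 10 = 70 days after 2037-09-03.
September has 30 days — 27 days to the end of September leaves 43.
October has 31 days (12 left).
12 days into November → 2037-11-12.

2037-11-12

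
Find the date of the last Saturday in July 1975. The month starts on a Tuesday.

July 26, 1975

July 1975 begins on a Tuesday, so the first Saturday is July 5 (4 days later).
July 1975 has 31 days. Adding weeks: 5, 12, 19, 26 — the last one ≤ 31 is the 26th.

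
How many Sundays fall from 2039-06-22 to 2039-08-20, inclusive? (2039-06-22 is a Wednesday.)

2039-06-22 is a Wednesday; the first Sunday on or after it is 2039-06-26 (4 days later).
From 2039-06-26 to 2039-08-20: 4 + 31 + 20 = 55 days (rest of June, July, August).
55 ÷ 7 = 7 full weeks with remainder 6, so 7 more Sundays after the first → 8.

8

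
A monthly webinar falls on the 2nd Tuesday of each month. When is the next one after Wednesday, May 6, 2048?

May 2048 starts on a Friday; its first Tuesday is the 5th, so the 2nd Tuesday is the 12th — May 12, 2048.
May 12, 2048 is after May 6, 2048, so that is the next one.

May 12, 2048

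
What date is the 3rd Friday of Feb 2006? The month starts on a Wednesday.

Feb 17, 2006

Feb 2006 begins on a Wednesday, so the first Friday is Feb 3 (2 days later).
The 3rd Friday is 2 weeks later: 3 + 14 = 17.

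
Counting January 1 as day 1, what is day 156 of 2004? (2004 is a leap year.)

June 4, 2004

January has 31 days (156 − 31 = 125 remain).
February has 29 days (125 − 29 = 96 remain).
March has 31 days (96 − 31 = 65 remain).
April has 30 days (65 − 30 = 35 remain).
May has 31 days (35 − 31 = 4 remain).
4 into June → June 4.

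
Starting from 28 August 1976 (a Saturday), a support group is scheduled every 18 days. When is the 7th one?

The 7th occurrence is 6 intervals after the first: 6 × 18 = 108 days after 28 August 1976.
August has 31 days — 3 days to the end of August leaves 105.
September has 30 days (75 left).
October has 31 days (44 left).
November has 30 days (14 left).
14 days into December → 14 December 1976.

14 December 1976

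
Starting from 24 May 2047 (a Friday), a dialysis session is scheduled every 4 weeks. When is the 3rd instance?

The 3rd occurrence is 2 intervals after the first: 2 × 28 = 56 days after 24 May 2047.
May has 31 days — 7 days to the end of May leaves 49.
June has 30 days (19 left).
19 days into July → 19 July 2047.

19 July 2047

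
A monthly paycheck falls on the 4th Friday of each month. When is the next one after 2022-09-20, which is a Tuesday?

2022-09-23

September 2022 starts on a Thursday; its first Friday is the 2nd, so the 4th Friday is the 23rd — 2022-09-23.
2022-09-23 is after 2022-09-20, so that is the next one.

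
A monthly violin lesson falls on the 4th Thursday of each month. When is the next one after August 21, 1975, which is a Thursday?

August 28, 1975

August 1975 starts on a Friday; its first Thursday is the 7th, so the 4th Thursday is the 28th — August 28, 1975.
August 28, 1975 is after August 21, 1975, so that is the next one.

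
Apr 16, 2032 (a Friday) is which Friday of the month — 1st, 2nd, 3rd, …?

Day 16 falls in week ⌈16/7⌉ of the month.
Days 1–7 hold the 1st Friday, 8–14 the 2nd, 15–21 the 3rd, 22–28 the 4th, 29–31 the 5th.
16 is in the range for the 3rd.

3rd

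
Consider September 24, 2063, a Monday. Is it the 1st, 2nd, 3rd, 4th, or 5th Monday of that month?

Day 24 falls in week ⌈24/7⌉ of the month.
Days 1–7 hold the 1st Monday, 8–14 the 2nd, 15–21 the 3rd, 22–28 the 4th, 29–31 the 5th.
24 is in the range for the 4th.

4th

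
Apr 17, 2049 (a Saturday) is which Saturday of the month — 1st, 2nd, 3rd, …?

3rd

Day 17 falls in week ⌈17/7⌉ of the month.
Days 1–7 hold the 1st Saturday, 8–14 the 2nd, 15–21 the 3rd, 22–28 the 4th, 29–31 the 5th.
17 is in the range for the 3rd.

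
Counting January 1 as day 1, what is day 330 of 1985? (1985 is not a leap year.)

26 November 1985

January has 31 days (330 − 31 = 299 remain).
February has 28 days (299 − 28 = 271 remain).
March has 31 days (271 − 31 = 240 remain).
April has 30 days (240 − 30 = 210 remain).
May has 31 days (210 − 31 = 179 remain).
June has 30 days (179 − 30 = 149 remain).
July has 31 days (149 − 31 = 118 remain).
August has 31 days (118 − 31 = 87 remain).
September has 30 days (87 − 30 = 57 remain).
October has 31 days (57 − 31 = 26 remain).
26 into November → November 26.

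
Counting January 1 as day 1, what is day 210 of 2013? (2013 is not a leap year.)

Jul 29, 2013

Jan has 31 days (210 − 31 = 179 remain).
Feb has 28 days (179 − 28 = 151 remain).
Mar has 31 days (151 − 31 = 120 remain).
Apr has 30 days (120 − 30 = 90 remain).
May has 31 days (90 − 31 = 59 remain).
Jun has 30 days (59 − 30 = 29 remain).
29 into Jul → Jul 29.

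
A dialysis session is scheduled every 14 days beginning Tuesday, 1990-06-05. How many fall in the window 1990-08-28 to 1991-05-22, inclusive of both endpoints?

20

Occurrences land 14·i days after 1990-06-05 for i = 0, 1, 2, …
1990-08-28 is 84 days after the start; 84 ÷ 14 = 6 remainder 0. First occurrence in the window: #7 on 1990-08-28 (6×14 = 84 days in).
1991-05-22 is 351 days after the start; 351 ÷ 14 = 25 remainder 1. Last occurrence in the window: #26 on 1991-05-21.
Occurrences #7 through #26: 20 in total.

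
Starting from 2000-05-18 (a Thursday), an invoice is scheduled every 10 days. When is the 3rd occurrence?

The 3rd occurrence is 2 intervals after the first: 2 × 10 = 20 days after 2000-05-18.
May has 31 days — 13 days to the end of May leaves 7.
7 days into June → 2000-06-07.

2000-06-07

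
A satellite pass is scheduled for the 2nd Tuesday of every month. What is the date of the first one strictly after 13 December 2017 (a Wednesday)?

December 2017 starts on a Friday; its first Tuesday is the 5th, so the 2nd Tuesday is the 12th — 12 December 2017.
That is not after 13 December 2017, so look at January 2018.
January 2018 starts on a Monday; its first Tuesday is the 2nd, so the 2nd Tuesday is the 9th — 9 January 2018.

9 January 2018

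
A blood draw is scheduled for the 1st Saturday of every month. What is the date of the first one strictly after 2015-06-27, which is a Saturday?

2015-07-04

June 2015 starts on a Monday, so its 1st Saturday is 2015-06-06 (5 days in).
That is not after 2015-06-27, so look at July 2015.
July 2015 starts on a Wednesday, so its 1st Saturday is 2015-07-04 (3 days in).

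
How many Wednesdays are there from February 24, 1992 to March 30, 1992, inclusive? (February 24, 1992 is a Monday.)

February 24, 1992 is a Monday; the first Wednesday on or after it is February 26, 1992 (2 days later).
From February 26, 1992 to March 30, 1992: 3 + 30 = 33 days (rest of February, March).
33 ÷ 7 = 4 full weeks with remainder 5, so 4 more Wednesdays after the first → 5.

5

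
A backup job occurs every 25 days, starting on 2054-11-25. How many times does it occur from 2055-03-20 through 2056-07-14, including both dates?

19

Occurrences land 25·i days after 2054-11-25 for i = 0, 1, 2, …
2055-03-20 is 115 days after the start; 115 ÷ 25 = 4 remainder 15; since the remainder is 15, round up to i = 5. First occurrence in the window: #6 on 2055-03-30 (5×25 = 125 days in).
2056-07-14 is 597 days after the start; 597 ÷ 25 = 23 remainder 22. Last occurrence in the window: #24 on 2056-06-22.
Occurrences #6 through #24: 19 in total.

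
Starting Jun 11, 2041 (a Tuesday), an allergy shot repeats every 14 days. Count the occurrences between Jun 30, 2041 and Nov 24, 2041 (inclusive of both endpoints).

Occurrences land 14·i days after Jun 11, 2041 for i = 0, 1, 2, …
Jun 30, 2041 is 19 days after the start; 19 ÷ 14 = 1 remainder 5; since the remainder is 5, round up to i = 2. First occurrence in the window: #3 on Jul 9, 2041 (2×14 = 28 days in).
Nov 24, 2041 is 166 days after the start; 166 ÷ 14 = 11 remainder 12. Last occurrence in the window: #12 on Nov 12, 2041.
Occurrences #3 through #12: 10 in total.

10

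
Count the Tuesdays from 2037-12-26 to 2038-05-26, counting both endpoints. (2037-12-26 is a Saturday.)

22

2037-12-26 is a Saturday; the first Tuesday on or after it is 2037-12-29 (3 days later).
From 2037-12-29 to 2038-05-26: 2 + 31 + 28 + 31 + 30 + 26 = 148 days (rest of December, January, February, March, April, May).
148 ÷ 7 = 21 full weeks with remainder 1, so 21 more Tuesdays after the first → 22.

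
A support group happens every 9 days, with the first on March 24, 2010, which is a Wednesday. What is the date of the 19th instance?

The 19th occurrence is 18 intervals after the first: 18 × 9 = 162 days after March 24, 2010.
March has 31 days — 7 days to the end of March leaves 155.
April has 30 days (125 left).
May has 31 days (94 left).
June has 30 days (64 left).
July has 31 days (33 left).
August has 31 days (2 left).
2 days into September → September 2, 2010.

September 2, 2010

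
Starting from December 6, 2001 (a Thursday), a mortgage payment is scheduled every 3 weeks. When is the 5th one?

The 5th occurrence is 4 intervals after the first: 4 × 21 = 84 days after December 6, 2001.
December has 31 days — 25 days to the end of December leaves 59.
January has 31 days (28 left).
28 days into February → February 28, 2002.

February 28, 2002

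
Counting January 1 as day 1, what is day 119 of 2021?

April 29, 2021

January has 31 days (119 − 31 = 88 remain).
February has 28 days (88 − 28 = 60 remain).
March has 31 days (60 − 31 = 29 remain).
29 into April → April 29.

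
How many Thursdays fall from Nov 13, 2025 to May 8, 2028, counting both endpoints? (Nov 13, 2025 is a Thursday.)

Nov 13, 2025 is a Thursday; the first Thursday on or after it is Nov 13, 2025.
From Nov 13, 2025 to May 8, 2028: 48 + 365 + 365 + 129 = 907 days (rest of 2025, 2026, 2027, to May 8, 2028 in 2028).
907 ÷ 7 = 129 full weeks with remainder 4, so 129 more Thursdays after the first → 130.

130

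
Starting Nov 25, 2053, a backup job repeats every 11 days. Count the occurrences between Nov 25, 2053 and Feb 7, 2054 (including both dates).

Occurrences land 11·i days after Nov 25, 2053 for i = 0, 1, 2, …
The window opens on the start date, so the first occurrence inside is #1 on Nov 25, 2053.
Feb 7, 2054 is 74 days after the start; 74 ÷ 11 = 6 remainder 8. Last occurrence in the window: #7 on Jan 30, 2054.
Occurrences #1 through #7: 7 in total.

7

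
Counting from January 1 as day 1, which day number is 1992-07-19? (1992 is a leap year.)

201

Days in months before July: 31 + 29 + 31 + 30 + 31 + 30 = 182.
Plus 19 days into July → day 201.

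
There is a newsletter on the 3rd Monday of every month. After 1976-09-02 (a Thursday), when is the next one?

September 1976 starts on a Wednesday; its first Monday is the 6th, so the 3rd Monday is the 20th — 1976-09-20.
1976-09-20 is after 1976-09-02, so that is the next one.

1976-09-20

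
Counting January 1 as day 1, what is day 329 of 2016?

January has 31 days (329 − 31 = 298 remain).
February has 29 days (298 − 29 = 269 remain).
March has 31 days (269 − 31 = 238 remain).
April has 30 days (238 − 30 = 208 remain).
May has 31 days (208 − 31 = 177 remain).
June has 30 days (177 − 30 = 147 remain).
July has 31 days (147 − 31 = 116 remain).
August has 31 days (116 − 31 = 85 remain).
September has 30 days (85 − 30 = 55 remain).
October has 31 days (55 − 31 = 24 remain).
24 into November → November 24.

2016-11-24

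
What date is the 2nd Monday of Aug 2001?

Aug 2001 begins on a Wednesday, so the first Monday is Aug 6 (5 days later).
The 2nd Monday is 1 weeks later: 6 + 7 = 13.

Aug 13, 2001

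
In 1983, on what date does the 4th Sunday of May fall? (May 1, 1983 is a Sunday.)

May 1983 begins on a Sunday, so the first Sunday is May 1.
The 4th Sunday is 3 weeks later: 1 + 21 = 22.

1983-05-22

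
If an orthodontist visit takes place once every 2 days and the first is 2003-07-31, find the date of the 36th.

The 36th occurrence is 35 intervals after the first: 35 × 2 = 70 days after 2003-07-31.
July has 31 days — 0 days to the end of July leaves 70.
August has 31 days (39 left).
September has 30 days (9 left).
9 days into October → 2003-10-09.

2003-10-09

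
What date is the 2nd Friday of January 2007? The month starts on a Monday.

January 2007 begins on a Monday, so the first Friday is January 5 (4 days later).
The 2nd Friday is 1 weeks later: 5 + 7 = 12.

January 12, 2007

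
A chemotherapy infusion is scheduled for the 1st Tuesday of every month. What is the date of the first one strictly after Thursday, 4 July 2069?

6 August 2069

July 2069 starts on a Monday, so its 1st Tuesday is 2 July 2069 (1 day in).
That is not after 4 July 2069, so look at August 2069.
August 2069 starts on a Thursday, so its 1st Tuesday is 6 August 2069 (5 days in).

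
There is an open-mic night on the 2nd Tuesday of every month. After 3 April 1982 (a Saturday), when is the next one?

April 1982 starts on a Thursday; its first Tuesday is the 6th, so the 2nd Tuesday is the 13th — 13 April 1982.
13 April 1982 is after 3 April 1982, so that is the next one.

13 April 1982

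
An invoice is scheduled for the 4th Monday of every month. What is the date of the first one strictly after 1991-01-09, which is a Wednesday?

1991-01-28

January 1991 starts on a Tuesday; its first Monday is the 7th, so the 4th Monday is the 28th — 1991-01-28.
1991-01-28 is after 1991-01-09, so that is the next one.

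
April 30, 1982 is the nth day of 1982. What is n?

Days in months before April: 31 + 28 + 31 = 90.
Plus 30 days into April → day 120.

120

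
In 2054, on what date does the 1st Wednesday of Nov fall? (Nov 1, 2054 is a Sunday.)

Nov 4, 2054

Nov 2054 begins on a Sunday, so the first Wednesday is Nov 4 (3 days later).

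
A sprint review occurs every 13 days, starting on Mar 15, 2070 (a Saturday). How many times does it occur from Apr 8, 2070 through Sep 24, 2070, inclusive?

Occurrences land 13·i days after Mar 15, 2070 for i = 0, 1, 2, …
Apr 8, 2070 is 24 days after the start; 24 ÷ 13 = 1 remainder 11; since the remainder is 11, round up to i = 2. First occurrence in the window: #3 on Apr 10, 2070 (2×13 = 26 days in).
Sep 24, 2070 is 193 days after the start; 193 ÷ 13 = 14 remainder 11. Last occurrence in the window: #15 on Sep 13, 2070.
Occurrences #3 through #15: 13 in total.

13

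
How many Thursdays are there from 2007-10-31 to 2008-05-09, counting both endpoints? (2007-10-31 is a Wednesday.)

28

2007-10-31 is a Wednesday; the first Thursday on or after it is 2007-11-01 (1 day later).
From 2007-11-01 to 2008-05-09: 29 + 31 + 31 + 29 + 31 + 30 + 9 = 190 days (rest of November, December, January, February, March, April, May).
190 ÷ 7 = 27 full weeks with remainder 1, so 27 more Thursdays after the first → 28.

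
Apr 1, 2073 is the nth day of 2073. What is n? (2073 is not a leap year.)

91

Days in months before Apr: 31 + 28 + 31 = 90.
Plus 1 day into Apr → day 91.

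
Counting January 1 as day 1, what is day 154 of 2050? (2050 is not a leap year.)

2050-06-03

January has 31 days (154 − 31 = 123 remain).
February has 28 days (123 − 28 = 95 remain).
March has 31 days (95 − 31 = 64 remain).
April has 30 days (64 − 30 = 34 remain).
May has 31 days (34 − 31 = 3 remain).
3 into June → June 3.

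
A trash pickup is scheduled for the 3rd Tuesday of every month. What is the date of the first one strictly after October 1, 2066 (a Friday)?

October 19, 2066

October 2066 starts on a Friday; its first Tuesday is the 5th, so the 3rd Tuesday is the 19th — October 19, 2066.
October 19, 2066 is after October 1, 2066, so that is the next one.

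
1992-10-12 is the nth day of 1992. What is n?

286

Days in months before October: 31 + 29 + 31 + 30 + 31 + 30 + 31 + 31 + 30 = 274.
Plus 12 days into October → day 286.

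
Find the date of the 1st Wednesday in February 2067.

February 2067 begins on a Tuesday, so the first Wednesday is February 2 (1 day later).

2067-02-02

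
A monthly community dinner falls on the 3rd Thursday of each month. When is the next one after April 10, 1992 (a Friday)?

April 16, 1992

April 1992 starts on a Wednesday; its first Thursday is the 2nd, so the 3rd Thursday is the 16th — April 16, 1992.
April 16, 1992 is after April 10, 1992, so that is the next one.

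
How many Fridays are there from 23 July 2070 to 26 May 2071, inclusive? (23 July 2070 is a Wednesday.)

23 July 2070 is a Wednesday; the first Friday on or after it is 25 July 2070 (2 days later).
From 25 July 2070 to 26 May 2071: 6 + 31 + 30 + 31 + 30 + 31 + 31 + 28 + 31 + 30 + 26 = 305 days (rest of July, August, September, October, November, December, January, February, March, April, May).
305 ÷ 7 = 43 full weeks with remainder 4, so 43 more Fridays after the first → 44.

44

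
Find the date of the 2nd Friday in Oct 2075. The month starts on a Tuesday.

Oct 2075 begins on a Tuesday, so the first Friday is Oct 4 (3 days later).
The 2nd Friday is 1 weeks later: 4 + 7 = 11.

Oct 11, 2075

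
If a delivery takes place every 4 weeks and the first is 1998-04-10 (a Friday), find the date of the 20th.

The 20th occurrence is 19 intervals after the first: 19 × 28 = 532 days after 1998-04-10.
April has 30 days — 20 days to the end of April leaves 512.
From end of April to end of 1998 is 245 days (267 left).
January has 31 days (236 left).
February has 28 days (208 left).
March has 31 days (177 left).
April has 30 days (147 left).
May has 31 days (116 left).
June has 30 days (86 left).
July has 31 days (55 left).
August has 31 days (24 left).
24 days into September → 1999-09-24.

1999-09-24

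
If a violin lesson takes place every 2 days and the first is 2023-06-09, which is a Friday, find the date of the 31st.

The 31st occurrence is 30 intervals after the first: 30 × 2 = 60 days after 2023-06-09.
June has 30 days — 21 days to the end of June leaves 39.
July has 31 days (8 left).
8 days into August → 2023-08-08.

2023-08-08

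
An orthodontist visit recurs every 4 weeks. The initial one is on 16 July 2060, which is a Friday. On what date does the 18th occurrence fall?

The 18th occurrence is 17 intervals after the first: 17 × 28 = 476 days after 16 July 2060.
July has 31 days — 15 days to the end of July leaves 461.
From end of July to end of 2060 is 153 days (308 left).
January has 31 days (277 left).
February has 28 days (249 left).
March has 31 days (218 left).
April has 30 days (188 left).
May has 31 days (157 left).
June has 30 days (127 left).
July has 31 days (96 left).
August has 31 days (65 left).
September has 30 days (35 left).
October has 31 days (4 left).
4 days into November → 4 November 2061.

4 November 2061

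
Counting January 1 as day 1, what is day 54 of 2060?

February 23, 2060

January has 31 days (54 − 31 = 23 remain).
23 into February → February 23.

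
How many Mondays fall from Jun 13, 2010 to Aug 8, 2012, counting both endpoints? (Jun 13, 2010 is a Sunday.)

Jun 13, 2010 is a Sunday; the first Monday on or after it is Jun 14, 2010 (1 day later).
From Jun 14, 2010 to Aug 8, 2012: 200 + 365 + 221 = 786 days (rest of 2010, 2011, to Aug 8, 2012 in 2012).
786 ÷ 7 = 112 full weeks with remainder 2, so 112 more Mondays after the first → 113.

113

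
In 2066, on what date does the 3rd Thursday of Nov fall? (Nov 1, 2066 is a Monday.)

Nov 18, 2066

Nov 2066 begins on a Monday, so the first Thursday is Nov 4 (3 days later).
The 3rd Thursday is 2 weeks later: 4 + 14 = 18.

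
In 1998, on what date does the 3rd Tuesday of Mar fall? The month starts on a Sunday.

Mar 17, 1998

Mar 1998 begins on a Sunday, so the first Tuesday is Mar 3 (2 days later).
The 3rd Tuesday is 2 weeks later: 3 + 14 = 17.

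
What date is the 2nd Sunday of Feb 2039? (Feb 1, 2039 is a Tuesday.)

Feb 2039 begins on a Tuesday, so the first Sunday is Feb 6 (5 days later).
The 2nd Sunday is 1 weeks later: 6 + 7 = 13.

Feb 13, 2039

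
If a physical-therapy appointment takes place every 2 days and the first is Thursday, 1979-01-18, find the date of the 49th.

1979-04-24

The 49th occurrence is 48 intervals after the first: 48 × 2 = 96 days after 1979-01-18.
January has 31 days — 13 days to the end of January leaves 83.
February has 28 days (55 left).
March has 31 days (24 left).
24 days into April → 1979-04-24.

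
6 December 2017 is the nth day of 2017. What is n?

340

Days in months before December: 31 + 28 + 31 + 30 + 31 + 30 + 31 + 31 + 30 + 31 + 30 = 334.
Plus 6 days into December → day 340.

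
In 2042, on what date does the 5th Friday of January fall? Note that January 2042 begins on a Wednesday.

January 2042 begins on a Wednesday, so the first Friday is January 3 (2 days later).
The 5th Friday is 4 weeks later: 3 + 28 = 31.

January 31, 2042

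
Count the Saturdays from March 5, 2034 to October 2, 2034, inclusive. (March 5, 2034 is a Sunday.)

30

March 5, 2034 is a Sunday; the first Saturday on or after it is March 11, 2034 (6 days later).
From March 11, 2034 to October 2, 2034: 20 + 30 + 31 + 30 + 31 + 31 + 30 + 2 = 205 days (rest of March, April, May, June, July, August, September, October).
205 ÷ 7 = 29 full weeks with remainder 2, so 29 more Saturdays after the first → 30.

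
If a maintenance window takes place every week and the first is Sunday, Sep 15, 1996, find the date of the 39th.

The 39th occurrence is 38 intervals after the first: 38 × 7 = 266 days after Sep 15, 1996.
Sep has 30 days — 15 days to the end of Sep leaves 251.
Oct has 31 days (220 left).
Nov has 30 days (190 left).
Dec has 31 days (159 left).
Jan has 31 days (128 left).
Feb has 28 days (100 left).
Mar has 31 days (69 left).
Apr has 30 days (39 left).
May has 31 days (8 left).
8 days into Jun → Jun 8, 1997.

Jun 8, 1997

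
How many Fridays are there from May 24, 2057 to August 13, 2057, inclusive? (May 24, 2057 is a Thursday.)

May 24, 2057 is a Thursday; the first Friday on or after it is May 25, 2057 (1 day later).
From May 25, 2057 to August 13, 2057: 6 + 30 + 31 + 13 = 80 days (rest of May, June, July, August).
80 ÷ 7 = 11 full weeks with remainder 3, so 11 more Fridays after the first → 12.

12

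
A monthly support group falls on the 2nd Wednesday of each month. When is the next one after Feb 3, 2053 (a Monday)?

Feb 12, 2053

Feb 2053 starts on a Saturday; its first Wednesday is the 5th, so the 2nd Wednesday is the 12th — Feb 12, 2053.
Feb 12, 2053 is after Feb 3, 2053, so that is the next one.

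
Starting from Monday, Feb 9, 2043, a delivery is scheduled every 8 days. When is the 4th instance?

Mar 5, 2043

The 4th occurrence is 3 intervals after the first: 3 × 8 = 24 days after Feb 9, 2043.
Feb has 28 days — 19 days to the end of Feb leaves 5.
5 days into Mar → Mar 5, 2043.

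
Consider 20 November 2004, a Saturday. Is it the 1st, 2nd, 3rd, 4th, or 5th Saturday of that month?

3rd

Day 20 falls in week ⌈20/7⌉ of the month.
Days 1–7 hold the 1st Saturday, 8–14 the 2nd, 15–21 the 3rd, 22–28 the 4th, 29–31 the 5th.
20 is in the range for the 3rd.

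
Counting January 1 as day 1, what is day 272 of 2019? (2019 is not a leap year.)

January has 31 days (272 − 31 = 241 remain).
February has 28 days (241 − 28 = 213 remain).
March has 31 days (213 − 31 = 182 remain).
April has 30 days (182 − 30 = 152 remain).
May has 31 days (152 − 31 = 121 remain).
June has 30 days (121 − 30 = 91 remain).
July has 31 days (91 − 31 = 60 remain).
August has 31 days (60 − 31 = 29 remain).
29 into September → September 29.

2019-09-29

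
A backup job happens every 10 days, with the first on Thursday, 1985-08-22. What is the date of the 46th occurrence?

1986-11-15

The 46th occurrence is 45 intervals after the first: 45 × 10 = 450 days after 1985-08-22.
August has 31 days — 9 days to the end of August leaves 441.
From end of August to end of 1985 is 122 days (319 left).
January has 31 days (288 left).
February has 28 days (260 left).
March has 31 days (229 left).
April has 30 days (199 left).
May has 31 days (168 left).
June has 30 days (138 left).
July has 31 days (107 left).
August has 31 days (76 left).
September has 30 days (46 left).
October has 31 days (15 left).
15 days into November → 1986-11-15.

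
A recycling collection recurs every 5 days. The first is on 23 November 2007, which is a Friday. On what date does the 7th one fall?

The 7th occurrence is 6 intervals after the first: 6 × 5 = 30 days after 23 November 2007.
November has 30 days — 7 days to the end of November leaves 23.
23 days into December → 23 December 2007.

23 December 2007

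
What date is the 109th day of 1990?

19 April 1990

January has 31 days (109 − 31 = 78 remain).
February has 28 days (78 − 28 = 50 remain).
March has 31 days (50 − 31 = 19 remain).
19 into April → April 19.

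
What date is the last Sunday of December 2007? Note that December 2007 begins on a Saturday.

December 30, 2007

December 2007 begins on a Saturday, so the first Sunday is December 2 (1 day later).
December 2007 has 31 days. Adding weeks: 2, 9, 16, 23, 30 — the last one ≤ 31 is the 30th.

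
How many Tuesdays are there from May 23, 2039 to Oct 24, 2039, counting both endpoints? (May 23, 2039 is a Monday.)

May 23, 2039 is a Monday; the first Tuesday on or after it is May 24, 2039 (1 day later).
From May 24, 2039 to Oct 24, 2039: 7 + 30 + 31 + 31 + 30 + 24 = 153 days (rest of May, Jun, Jul, Aug, Sep, Oct).
153 ÷ 7 = 21 full weeks with remainder 6, so 21 more Tuesdays after the first → 22.

22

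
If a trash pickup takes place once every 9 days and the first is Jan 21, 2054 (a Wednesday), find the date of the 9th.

Apr 3, 2054

The 9th occurrence is 8 intervals after the first: 8 × 9 = 72 days after Jan 21, 2054.
Jan has 31 days — 10 days to the end of Jan leaves 62.
Feb has 28 days (34 left).
Mar has 31 days (3 left).
3 days into Apr → Apr 3, 2054.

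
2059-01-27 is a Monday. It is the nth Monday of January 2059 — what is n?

4th

Day 27 falls in week ⌈27/7⌉ of the month.
Days 1–7 hold the 1st Monday, 8–14 the 2nd, 15–21 the 3rd, 22–28 the 4th, 29–31 the 5th.
27 is in the range for the 4th.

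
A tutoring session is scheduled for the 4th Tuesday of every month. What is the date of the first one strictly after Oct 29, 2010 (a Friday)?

Oct 2010 starts on a Friday; its first Tuesday is the 5th, so the 4th Tuesday is the 26th — Oct 26, 2010.
That is not after Oct 29, 2010, so look at Nov 2010.
Nov 2010 starts on a Monday; its first Tuesday is the 2nd, so the 4th Tuesday is the 23rd — Nov 23, 2010.

Nov 23, 2010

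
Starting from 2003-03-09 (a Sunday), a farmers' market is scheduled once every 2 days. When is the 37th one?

The 37th occurrence is 36 intervals after the first: 36 × 2 = 72 days after 2003-03-09.
March has 31 days — 22 days to the end of March leaves 50.
April has 30 days (20 left).
20 days into May → 2003-05-20.

2003-05-20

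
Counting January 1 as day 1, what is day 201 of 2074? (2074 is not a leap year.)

July 20, 2074

January has 31 days (201 − 31 = 170 remain).
February has 28 days (170 − 28 = 142 remain).
March has 31 days (142 − 31 = 111 remain).
April has 30 days (111 − 30 = 81 remain).
May has 31 days (81 − 31 = 50 remain).
June has 30 days (50 − 30 = 20 remain).
20 into July → July 20.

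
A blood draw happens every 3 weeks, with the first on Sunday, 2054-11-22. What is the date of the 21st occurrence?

2056-01-16

The 21st occurrence is 20 intervals after the first: 20 × 21 = 420 days after 2054-11-22.
November has 30 days — 8 days to the end of November leaves 412.
From end of November to end of 2054 is 31 days (381 left).
2055 has 365 days (16 left).
16 days into January → 2056-01-16.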